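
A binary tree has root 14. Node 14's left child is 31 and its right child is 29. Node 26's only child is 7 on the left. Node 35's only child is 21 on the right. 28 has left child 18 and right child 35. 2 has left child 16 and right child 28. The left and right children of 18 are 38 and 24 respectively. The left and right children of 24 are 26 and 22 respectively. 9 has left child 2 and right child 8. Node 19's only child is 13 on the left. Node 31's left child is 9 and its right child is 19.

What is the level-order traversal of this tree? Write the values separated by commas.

14, 31, 29, 9, 19, 2, 8, 13, 16, 28, 18, 35, 38, 24, 21, 26, 22, 7

Level-order visits nodes level by level from the root, left to right within each level.
Level 0: 14
Level 1: 31, 29
Level 2: 9, 19
Level 3: 2, 8, 13
Level 4: 16, 28
Level 5: 18, 35
Level 6: 38, 24, 21
Level 7: 26, 22
Level 8: 7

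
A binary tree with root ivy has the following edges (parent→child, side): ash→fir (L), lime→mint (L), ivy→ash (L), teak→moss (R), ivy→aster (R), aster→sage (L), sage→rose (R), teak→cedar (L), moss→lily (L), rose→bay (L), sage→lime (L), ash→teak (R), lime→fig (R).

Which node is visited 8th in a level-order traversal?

Level-order visits nodes level by level from the root, left to right within each level.
Level 0: ivy
Level 1: ash, aster
Level 2: fir, teak, sage
Level 3: cedar, moss, lime, rose
Level 4: lily, mint, fig, bay
Full level-order sequence: ivy, ash, aster, fir, teak, sage, cedar, moss, lime, rose, lily, mint, fig, bay.

moss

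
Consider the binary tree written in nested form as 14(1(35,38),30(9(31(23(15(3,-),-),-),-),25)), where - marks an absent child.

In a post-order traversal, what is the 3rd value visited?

Post-order visits the left subtree, then the right subtree, then the node.
At 14: go left to 1.
  At 1: go left to 35.
    35 is a leaf — visit 35.
  At 1: go right to 38.
    38 is a leaf — visit 38.
  Visit 1.
At 14: go right to 30.
  At 30: go left to 9.
    At 9: go left to 31.
      At 31: go left to 23.
        At 23: go left to 15.
          At 15: go left to 3.
            3 is a leaf — visit 3.
          At 15: no right child.
          Visit 15.
        At 23: no right child.
        Visit 23.
      At 31: no right child.
      Visit 31.
    At 9: no right child.
    Visit 9.
  At 30: go right to 25.
    25 is a leaf — visit 25.
  Visit 30.
Visit 14.
Full post-order sequence: 35, 38, 1, 3, 15, 23, 31, 9, 25, 30, 14.

1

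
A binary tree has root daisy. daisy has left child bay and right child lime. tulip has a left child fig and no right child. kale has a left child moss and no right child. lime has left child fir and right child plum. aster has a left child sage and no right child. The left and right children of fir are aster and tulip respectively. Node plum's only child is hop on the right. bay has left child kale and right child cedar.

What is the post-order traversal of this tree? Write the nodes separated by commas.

Post-order visits the left subtree, then the right subtree, then the node.
At daisy: go left to bay.
  At bay: go left to kale.
    At kale: go left to moss.
      moss is a leaf — visit moss.
    At kale: no right child.
    Visit kale.
  At bay: go right to cedar.
    cedar is a leaf — visit cedar.
  Visit bay.
At daisy: go right to lime.
  At lime: go left to fir.
    At fir: go left to aster.
      At aster: go left to sage.
        sage is a leaf — visit sage.
      At aster: no right child.
      Visit aster.
    At fir: go right to tulip.
      At tulip: go left to fig.
        fig is a leaf — visit fig.
      At tulip: no right child.
      Visit tulip.
    Visit fir.
  At lime: go right to plum.
    At plum: no left child.
    At plum: go right to hop.
      hop is a leaf — visit hop.
    Visit plum.
  Visit lime.
Visit daisy.

moss, kale, cedar, bay, sage, aster, fig, tulip, fir, hop, plum, lime, daisy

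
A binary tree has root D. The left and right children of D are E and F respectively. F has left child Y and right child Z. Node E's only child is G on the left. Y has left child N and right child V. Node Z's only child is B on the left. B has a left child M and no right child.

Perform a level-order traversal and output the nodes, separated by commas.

D, E, F, G, Y, Z, N, V, B, M

Level-order visits nodes level by level from the root, left to right within each level.
Level 0: D
Level 1: E, F
Level 2: G, Y, Z
Level 3: N, V, B
Level 4: M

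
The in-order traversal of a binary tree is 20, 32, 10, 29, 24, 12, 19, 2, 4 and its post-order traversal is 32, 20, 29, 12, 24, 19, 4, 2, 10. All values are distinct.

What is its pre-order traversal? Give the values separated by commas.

10, 20, 32, 2, 19, 24, 29, 12, 4

The last element of post-order is the root; it splits in-order into left and right subtrees.
Root 10: left subtree has 2 nodes {20, 32}, right has 6 {29, 24, 12, 19, 2, 4}.
  Root 20: left subtree has 0 nodes { }, right has 1 {32}.
  Root 2: left subtree has 4 nodes {29, 24, 12, 19}, right has 1 {4}.
    Root 19: left subtree has 3 nodes {29, 24, 12}, right has 0 { }.
      Root 24: left subtree has 1 node {29}, right has 1 {12}.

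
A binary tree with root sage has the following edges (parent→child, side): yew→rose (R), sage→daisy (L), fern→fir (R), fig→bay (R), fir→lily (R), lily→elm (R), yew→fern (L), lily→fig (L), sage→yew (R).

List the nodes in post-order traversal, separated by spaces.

daisy bay fig elm lily fir fern rose yew sage

Post-order visits the left subtree, then the right subtree, then the node.
At sage: go left to daisy.
  daisy is a leaf — visit daisy.
At sage: go right to yew.
  At yew: go left to fern.
    At fern: no left child.
    At fern: go right to fir.
      At fir: no left child.
      At fir: go right to lily.
        At lily: go left to fig.
          At fig: no left child.
          At fig: go right to bay.
            bay is a leaf — visit bay.
          Visit fig.
        At lily: go right to elm.
          elm is a leaf — visit elm.
        Visit lily.
      Visit fir.
    Visit fern.
  At yew: go right to rose.
    rose is a leaf — visit rose.
  Visit yew.
Visit sage.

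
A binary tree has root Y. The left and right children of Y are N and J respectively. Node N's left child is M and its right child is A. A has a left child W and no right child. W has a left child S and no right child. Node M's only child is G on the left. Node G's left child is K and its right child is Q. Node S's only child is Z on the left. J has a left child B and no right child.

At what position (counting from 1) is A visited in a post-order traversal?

Post-order visits the left subtree, then the right subtree, then the node.
At Y: go left to N.
  At N: go left to M.
    At M: go left to G.
      At G: go left to K.
        K is a leaf — visit K.
      At G: go right to Q.
        Q is a leaf — visit Q.
      Visit G.
    At M: no right child.
    Visit M.
  At N: go right to A.
    At A: go left to W.
      At W: go left to S.
        At S: go left to Z.
          Z is a leaf — visit Z.
        At S: no right child.
        Visit S.
      At W: no right child.
      Visit W.
    At A: no right child.
    Visit A.
  Visit N.
At Y: go right to J.
  At J: go left to B.
    B is a leaf — visit B.
  At J: no right child.
  Visit J.
Visit Y.
Full post-order sequence: K, Q, G, M, Z, S, W, A, N, B, J, Y.

8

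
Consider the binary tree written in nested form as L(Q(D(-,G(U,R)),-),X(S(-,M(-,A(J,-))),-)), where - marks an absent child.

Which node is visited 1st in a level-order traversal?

Level-order visits nodes level by level from the root, left to right within each level.
Level 0: L
Level 1: Q, X
Level 2: D, S
Level 3: G, M
Level 4: U, R, A
Level 5: J
Full level-order sequence: L, Q, X, D, S, G, M, U, R, A, J.

L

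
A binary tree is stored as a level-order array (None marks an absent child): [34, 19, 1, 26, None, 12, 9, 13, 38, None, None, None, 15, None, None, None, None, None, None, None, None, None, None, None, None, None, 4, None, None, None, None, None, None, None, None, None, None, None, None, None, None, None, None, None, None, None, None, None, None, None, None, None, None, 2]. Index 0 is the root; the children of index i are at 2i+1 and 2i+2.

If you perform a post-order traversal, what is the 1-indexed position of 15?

Post-order visits the left subtree, then the right subtree, then the node.
At 34: go left to 19.
  At 19: go left to 26.
    At 26: go left to 13.
      13 is a leaf — visit 13.
    At 26: go right to 38.
      38 is a leaf — visit 38.
    Visit 26.
  At 19: no right child.
  Visit 19.
At 34: go right to 1.
  At 1: go left to 12.
    At 12: no left child.
    At 12: go right to 15.
      At 15: no left child.
      At 15: go right to 4.
        At 4: go left to 2.
          2 is a leaf — visit 2.
        At 4: no right child.
        Visit 4.
      Visit 15.
    Visit 12.
  At 1: go right to 9.
    9 is a leaf — visit 9.
  Visit 1.
Visit 34.
Full post-order sequence: 13, 38, 26, 19, 2, 4, 15, 12, 9, 1, 34.

7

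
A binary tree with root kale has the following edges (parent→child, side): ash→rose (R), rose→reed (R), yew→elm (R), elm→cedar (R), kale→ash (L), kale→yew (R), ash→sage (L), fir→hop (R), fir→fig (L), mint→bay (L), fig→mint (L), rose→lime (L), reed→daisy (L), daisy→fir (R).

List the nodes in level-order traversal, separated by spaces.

Level-order visits nodes level by level from the root, left to right within each level.
Level 0: kale
Level 1: ash, yew
Level 2: sage, rose, elm
Level 3: lime, reed, cedar
Level 4: daisy
Level 5: fir
Level 6: fig, hop
Level 7: mint
Level 8: bay

kale ash yew sage rose elm lime reed cedar daisy fir fig hop mint bay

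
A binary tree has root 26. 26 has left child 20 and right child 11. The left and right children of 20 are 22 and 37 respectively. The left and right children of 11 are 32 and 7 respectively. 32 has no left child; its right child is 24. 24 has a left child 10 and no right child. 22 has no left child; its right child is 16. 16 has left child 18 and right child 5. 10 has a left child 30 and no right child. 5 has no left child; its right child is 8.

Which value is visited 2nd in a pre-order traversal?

Pre-order visits the node, then its left subtree, then its right subtree.
Visit 26.
At 26: go left to 20.
  Visit 20.
  At 20: go left to 22.
    Visit 22.
    At 22: no left child.
    At 22: go right to 16.
      Visit 16.
      At 16: go left to 18.
        18 is a leaf — visit 18.
      At 16: go right to 5.
        Visit 5.
        At 5: no left child.
        At 5: go right to 8.
          8 is a leaf — visit 8.
  At 20: go right to 37.
    37 is a leaf — visit 37.
At 26: go right to 11.
  Visit 11.
  At 11: go left to 32.
    Visit 32.
    At 32: no left child.
    At 32: go right to 24.
      Visit 24.
      At 24: go left to 10.
        Visit 10.
        At 10: go left to 30.
          30 is a leaf — visit 30.
        At 10: no right child.
      At 24: no right child.
  At 11: go right to 7.
    7 is a leaf — visit 7.
Full pre-order sequence: 26, 20, 22, 16, 18, 5, 8, 37, 11, 32, 24, 10, 30, 7.

20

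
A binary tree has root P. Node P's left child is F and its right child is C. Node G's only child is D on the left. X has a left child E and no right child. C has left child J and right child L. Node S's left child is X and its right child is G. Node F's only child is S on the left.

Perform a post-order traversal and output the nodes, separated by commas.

E, X, D, G, S, F, J, L, C, P

Post-order visits the left subtree, then the right subtree, then the node.
At P: go left to F.
  At F: go left to S.
    At S: go left to X.
      At X: go left to E.
        E is a leaf — visit E.
      At X: no right child.
      Visit X.
    At S: go right to G.
      At G: go left to D.
        D is a leaf — visit D.
      At G: no right child.
      Visit G.
    Visit S.
  At F: no right child.
  Visit F.
At P: go right to C.
  At C: go left to J.
    J is a leaf — visit J.
  At C: go right to L.
    L is a leaf — visit L.
  Visit C.
Visit P.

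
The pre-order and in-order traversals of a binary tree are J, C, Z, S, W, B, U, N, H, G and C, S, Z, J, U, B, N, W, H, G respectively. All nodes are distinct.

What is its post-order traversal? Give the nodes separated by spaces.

S Z C U N B G H W J

The first element of pre-order is the root; it splits in-order into left and right subtrees.
Root J: left subtree has 3 nodes {C, S, Z}, right has 6 {U, B, N, W, H, G}.
  Root C: left subtree has 0 nodes { }, right has 2 {S, Z}.
    Root Z: left subtree has 1 node {S}, right has 0 { }.
  Root W: left subtree has 3 nodes {U, B, N}, right has 2 {H, G}.
    Root B: left subtree has 1 node {U}, right has 1 {N}.
    Root H: left subtree has 0 nodes { }, right has 1 {G}.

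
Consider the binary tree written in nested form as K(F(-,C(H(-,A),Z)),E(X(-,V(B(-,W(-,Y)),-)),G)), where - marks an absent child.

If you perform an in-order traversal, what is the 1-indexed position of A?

3

In-order visits the left subtree, then the node, then the right subtree.
At K: go left to F.
  At F: no left child.
  Visit F.
  At F: go right to C.
    At C: go left to H.
      At H: no left child.
      Visit H.
      At H: go right to A.
        A is a leaf — visit A.
    Visit C.
    At C: go right to Z.
      Z is a leaf — visit Z.
Visit K.
At K: go right to E.
  At E: go left to X.
    At X: no left child.
    Visit X.
    At X: go right to V.
      At V: go left to B.
        At B: no left child.
        Visit B.
        At B: go right to W.
          At W: no left child.
          Visit W.
          At W: go right to Y.
            Y is a leaf — visit Y.
      Visit V.
      At V: no right child.
  Visit E.
  At E: go right to G.
    G is a leaf — visit G.
Full in-order sequence: F, H, A, C, Z, K, X, B, W, Y, V, E, G.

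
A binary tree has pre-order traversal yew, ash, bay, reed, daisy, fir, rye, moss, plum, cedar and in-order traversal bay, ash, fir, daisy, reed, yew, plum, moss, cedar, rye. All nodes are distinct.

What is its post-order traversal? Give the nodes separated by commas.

The first element of pre-order is the root; it splits in-order into left and right subtrees.
Root yew: left subtree has 5 nodes {bay, ash, fir, daisy, reed}, right has 4 {plum, moss, cedar, rye}.
  Root ash: left subtree has 1 node {bay}, right has 3 {fir, daisy, reed}.
    Root reed: left subtree has 2 nodes {fir, daisy}, right has 0 { }.
      Root daisy: left subtree has 1 node {fir}, right has 0 { }.
  Root rye: left subtree has 3 nodes {plum, moss, cedar}, right has 0 { }.
    Root moss: left subtree has 1 node {plum}, right has 1 {cedar}.

bay, fir, daisy, reed, ash, plum, cedar, moss, rye, yew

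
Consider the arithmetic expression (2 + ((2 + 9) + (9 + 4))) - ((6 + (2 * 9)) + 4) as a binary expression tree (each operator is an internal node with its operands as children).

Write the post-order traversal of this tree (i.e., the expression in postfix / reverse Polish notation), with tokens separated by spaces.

2 2 9 + 9 4 + + + 6 2 9 * + 4 + -

Post-order on an expression tree gives postfix notation: for each operator, emit left operand, right operand, then the operator.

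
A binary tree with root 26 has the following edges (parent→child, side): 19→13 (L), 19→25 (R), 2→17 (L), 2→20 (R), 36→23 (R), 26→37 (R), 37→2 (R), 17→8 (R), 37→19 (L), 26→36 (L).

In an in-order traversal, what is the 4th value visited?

13

In-order visits the left subtree, then the node, then the right subtree.
At 26: go left to 36.
  At 36: no left child.
  Visit 36.
  At 36: go right to 23.
    23 is a leaf — visit 23.
Visit 26.
At 26: go right to 37.
  At 37: go left to 19.
    At 19: go left to 13.
      13 is a leaf — visit 13.
    Visit 19.
    At 19: go right to 25.
      25 is a leaf — visit 25.
  Visit 37.
  At 37: go right to 2.
    At 2: go left to 17.
      At 17: no left child.
      Visit 17.
      At 17: go right to 8.
        8 is a leaf — visit 8.
    Visit 2.
    At 2: go right to 20.
      20 is a leaf — visit 20.
Full in-order sequence: 36, 23, 26, 13, 19, 25, 37, 17, 8, 2, 20.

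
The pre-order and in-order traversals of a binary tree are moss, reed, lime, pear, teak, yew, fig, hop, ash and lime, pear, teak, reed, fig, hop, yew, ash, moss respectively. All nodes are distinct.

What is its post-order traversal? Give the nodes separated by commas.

The first element of pre-order is the root; it splits in-order into left and right subtrees.
Root moss: left subtree has 8 nodes {lime, pear, teak, reed, fig, hop, yew, ash}, right has 0 { }.
  Root reed: left subtree has 3 nodes {lime, pear, teak}, right has 4 {fig, hop, yew, ash}.
    Root lime: left subtree has 0 nodes { }, right has 2 {pear, teak}.
      Root pear: left subtree has 0 nodes { }, right has 1 {teak}.
    Root yew: left subtree has 2 nodes {fig, hop}, right has 1 {ash}.
      Root fig: left subtree has 0 nodes { }, right has 1 {hop}.

teak, pear, lime, hop, fig, ash, yew, reed, moss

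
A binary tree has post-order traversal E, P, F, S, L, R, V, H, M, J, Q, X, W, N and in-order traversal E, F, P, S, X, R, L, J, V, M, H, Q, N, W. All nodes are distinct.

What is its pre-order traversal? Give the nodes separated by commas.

The last element of post-order is the root; it splits in-order into left and right subtrees.
Root N: left subtree has 12 nodes {E, F, P, S, X, R, L, J, V, M, H, Q}, right has 1 {W}.
  Root X: left subtree has 4 nodes {E, F, P, S}, right has 7 {R, L, J, V, M, H, Q}.
    Root S: left subtree has 3 nodes {E, F, P}, right has 0 { }.
      Root F: left subtree has 1 node {E}, right has 1 {P}.
    Root Q: left subtree has 6 nodes {R, L, J, V, M, H}, right has 0 { }.
      Root J: left subtree has 2 nodes {R, L}, right has 3 {V, M, H}.
        Root R: left subtree has 0 nodes { }, right has 1 {L}.
        Root M: left subtree has 1 node {V}, right has 1 {H}.

N, X, S, F, E, P, Q, J, R, L, M, V, H, W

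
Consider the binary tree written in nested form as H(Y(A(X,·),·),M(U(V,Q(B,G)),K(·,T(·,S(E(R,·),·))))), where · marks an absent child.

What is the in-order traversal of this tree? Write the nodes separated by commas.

X, A, Y, H, V, U, B, Q, G, M, K, T, R, E, S

In-order visits the left subtree, then the node, then the right subtree.
At H: go left to Y.
  At Y: go left to A.
    At A: go left to X.
      X is a leaf — visit X.
    Visit A.
    At A: no right child.
  Visit Y.
  At Y: no right child.
Visit H.
At H: go right to M.
  At M: go left to U.
    At U: go left to V.
      V is a leaf — visit V.
    Visit U.
    At U: go right to Q.
      At Q: go left to B.
        B is a leaf — visit B.
      Visit Q.
      At Q: go right to G.
        G is a leaf — visit G.
  Visit M.
  At M: go right to K.
    At K: no left child.
    Visit K.
    At K: go right to T.
      At T: no left child.
      Visit T.
      At T: go right to S.
        At S: go left to E.
          At E: go left to R.
            R is a leaf — visit R.
          Visit E.
          At E: no right child.
        Visit S.
        At S: no right child.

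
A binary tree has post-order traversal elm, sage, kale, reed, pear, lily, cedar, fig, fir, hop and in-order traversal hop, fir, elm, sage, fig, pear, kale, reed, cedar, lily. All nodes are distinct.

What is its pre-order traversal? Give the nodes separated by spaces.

The last element of post-order is the root; it splits in-order into left and right subtrees.
Root hop: left subtree has 0 nodes { }, right has 9 {fir, elm, sage, fig, pear, kale, reed, cedar, lily}.
  Root fir: left subtree has 0 nodes { }, right has 8 {elm, sage, fig, pear, kale, reed, cedar, lily}.
    Root fig: left subtree has 2 nodes {elm, sage}, right has 5 {pear, kale, reed, cedar, lily}.
      Root sage: left subtree has 1 node {elm}, right has 0 { }.
      Root cedar: left subtree has 3 nodes {pear, kale, reed}, right has 1 {lily}.
        Root pear: left subtree has 0 nodes { }, right has 2 {kale, reed}.
          Root reed: left subtree has 1 node {kale}, right has 0 { }.

hop fir fig sage elm cedar pear reed kale lily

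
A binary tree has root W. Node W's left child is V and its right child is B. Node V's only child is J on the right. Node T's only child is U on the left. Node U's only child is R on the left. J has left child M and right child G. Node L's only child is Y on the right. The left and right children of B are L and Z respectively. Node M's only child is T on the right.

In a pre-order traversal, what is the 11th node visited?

Pre-order visits the node, then its left subtree, then its right subtree.
Visit W.
At W: go left to V.
  Visit V.
  At V: no left child.
  At V: go right to J.
    Visit J.
    At J: go left to M.
      Visit M.
      At M: no left child.
      At M: go right to T.
        Visit T.
        At T: go left to U.
          Visit U.
          At U: go left to R.
            R is a leaf — visit R.
          At U: no right child.
        At T: no right child.
    At J: go right to G.
      G is a leaf — visit G.
At W: go right to B.
  Visit B.
  At B: go left to L.
    Visit L.
    At L: no left child.
    At L: go right to Y.
      Y is a leaf — visit Y.
  At B: go right to Z.
    Z is a leaf — visit Z.
Full pre-order sequence: W, V, J, M, T, U, R, G, B, L, Y, Z.

Y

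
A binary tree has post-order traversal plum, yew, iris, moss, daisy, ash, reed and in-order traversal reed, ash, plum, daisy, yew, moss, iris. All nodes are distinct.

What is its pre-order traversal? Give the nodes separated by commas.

The last element of post-order is the root; it splits in-order into left and right subtrees.
Root reed: left subtree has 0 nodes { }, right has 6 {ash, plum, daisy, yew, moss, iris}.
  Root ash: left subtree has 0 nodes { }, right has 5 {plum, daisy, yew, moss, iris}.
    Root daisy: left subtree has 1 node {plum}, right has 3 {yew, moss, iris}.
      Root moss: left subtree has 1 node {yew}, right has 1 {iris}.

reed, ash, daisy, plum, moss, yew, iris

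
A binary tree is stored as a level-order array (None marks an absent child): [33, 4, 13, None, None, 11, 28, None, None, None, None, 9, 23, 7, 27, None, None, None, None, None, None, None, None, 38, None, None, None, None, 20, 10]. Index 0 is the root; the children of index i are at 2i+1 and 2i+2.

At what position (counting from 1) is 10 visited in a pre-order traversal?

Pre-order visits the node, then its left subtree, then its right subtree.
Visit 33.
At 33: go left to 4.
  4 is a leaf — visit 4.
At 33: go right to 13.
  Visit 13.
  At 13: go left to 11.
    Visit 11.
    At 11: go left to 9.
      Visit 9.
      At 9: go left to 38.
        38 is a leaf — visit 38.
      At 9: no right child.
    At 11: go right to 23.
      23 is a leaf — visit 23.
  At 13: go right to 28.
    Visit 28.
    At 28: go left to 7.
      Visit 7.
      At 7: no left child.
      At 7: go right to 20.
        20 is a leaf — visit 20.
    At 28: go right to 27.
      Visit 27.
      At 27: go left to 10.
        10 is a leaf — visit 10.
      At 27: no right child.
Full pre-order sequence: 33, 4, 13, 11, 9, 38, 23, 28, 7, 20, 27, 10.

12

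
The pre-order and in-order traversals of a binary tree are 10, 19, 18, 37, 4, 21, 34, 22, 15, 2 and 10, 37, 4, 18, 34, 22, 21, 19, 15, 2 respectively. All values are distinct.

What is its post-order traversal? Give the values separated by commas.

4, 37, 22, 34, 21, 18, 2, 15, 19, 10

The first element of pre-order is the root; it splits in-order into left and right subtrees.
Root 10: left subtree has 0 nodes { }, right has 9 {37, 4, 18, 34, 22, 21, 19, 15, 2}.
  Root 19: left subtree has 6 nodes {37, 4, 18, 34, 22, 21}, right has 2 {15, 2}.
    Root 18: left subtree has 2 nodes {37, 4}, right has 3 {34, 22, 21}.
      Root 37: left subtree has 0 nodes { }, right has 1 {4}.
      Root 21: left subtree has 2 nodes {34, 22}, right has 0 { }.
        Root 34: left subtree has 0 nodes { }, right has 1 {22}.
    Root 15: left subtree has 0 nodes { }, right has 1 {2}.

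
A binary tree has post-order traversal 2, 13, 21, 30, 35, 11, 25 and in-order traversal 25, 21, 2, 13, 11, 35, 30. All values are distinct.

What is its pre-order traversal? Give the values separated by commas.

The last element of post-order is the root; it splits in-order into left and right subtrees.
Root 25: left subtree has 0 nodes { }, right has 6 {21, 2, 13, 11, 35, 30}.
  Root 11: left subtree has 3 nodes {21, 2, 13}, right has 2 {35, 30}.
    Root 21: left subtree has 0 nodes { }, right has 2 {2, 13}.
      Root 13: left subtree has 1 node {2}, right has 0 { }.
    Root 35: left subtree has 0 nodes { }, right has 1 {30}.

25, 11, 21, 13, 2, 35, 30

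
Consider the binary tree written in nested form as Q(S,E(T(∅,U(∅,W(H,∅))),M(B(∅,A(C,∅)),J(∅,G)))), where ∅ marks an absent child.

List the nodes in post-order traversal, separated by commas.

S, H, W, U, T, C, A, B, G, J, M, E, Q

Post-order visits the left subtree, then the right subtree, then the node.
At Q: go left to S.
  S is a leaf — visit S.
At Q: go right to E.
  At E: go left to T.
    At T: no left child.
    At T: go right to U.
      At U: no left child.
      At U: go right to W.
        At W: go left to H.
          H is a leaf — visit H.
        At W: no right child.
        Visit W.
      Visit U.
    Visit T.
  At E: go right to M.
    At M: go left to B.
      At B: no left child.
      At B: go right to A.
        At A: go left to C.
          C is a leaf — visit C.
        At A: no right child.
        Visit A.
      Visit B.
    At M: go right to J.
      At J: no left child.
      At J: go right to G.
        G is a leaf — visit G.
      Visit J.
    Visit M.
  Visit E.
Visit Q.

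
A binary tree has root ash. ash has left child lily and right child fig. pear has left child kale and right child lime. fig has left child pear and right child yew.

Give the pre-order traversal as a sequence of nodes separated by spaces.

Pre-order visits the node, then its left subtree, then its right subtree.
Visit ash.
At ash: go left to lily.
  lily is a leaf — visit lily.
At ash: go right to fig.
  Visit fig.
  At fig: go left to pear.
    Visit pear.
    At pear: go left to kale.
      kale is a leaf — visit kale.
    At pear: go right to lime.
      lime is a leaf — visit lime.
  At fig: go right to yew.
    yew is a leaf — visit yew.

ash lily fig pear kale lime yew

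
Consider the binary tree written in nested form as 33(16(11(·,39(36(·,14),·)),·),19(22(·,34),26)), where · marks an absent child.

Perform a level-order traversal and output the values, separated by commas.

Level-order visits nodes level by level from the root, left to right within each level.
Level 0: 33
Level 1: 16, 19
Level 2: 11, 22, 26
Level 3: 39, 34
Level 4: 36
Level 5: 14

33, 16, 19, 11, 22, 26, 39, 34, 36, 14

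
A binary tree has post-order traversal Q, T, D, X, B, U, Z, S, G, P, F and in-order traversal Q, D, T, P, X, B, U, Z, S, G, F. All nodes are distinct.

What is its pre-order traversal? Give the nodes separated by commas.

F, P, D, Q, T, G, S, Z, U, B, X

The last element of post-order is the root; it splits in-order into left and right subtrees.
Root F: left subtree has 10 nodes {Q, D, T, P, X, B, U, Z, S, G}, right has 0 { }.
  Root P: left subtree has 3 nodes {Q, D, T}, right has 6 {X, B, U, Z, S, G}.
    Root D: left subtree has 1 node {Q}, right has 1 {T}.
    Root G: left subtree has 5 nodes {X, B, U, Z, S}, right has 0 { }.
      Root S: left subtree has 4 nodes {X, B, U, Z}, right has 0 { }.
        Root Z: left subtree has 3 nodes {X, B, U}, right has 0 { }.
          Root U: left subtree has 2 nodes {X, B}, right has 0 { }.
            Root B: left subtree has 1 node {X}, right has 0 { }.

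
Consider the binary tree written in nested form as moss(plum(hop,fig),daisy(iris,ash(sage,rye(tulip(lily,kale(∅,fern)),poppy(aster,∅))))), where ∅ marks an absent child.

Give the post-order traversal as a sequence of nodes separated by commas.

Post-order visits the left subtree, then the right subtree, then the node.
At moss: go left to plum.
  At plum: go left to hop.
    hop is a leaf — visit hop.
  At plum: go right to fig.
    fig is a leaf — visit fig.
  Visit plum.
At moss: go right to daisy.
  At daisy: go left to iris.
    iris is a leaf — visit iris.
  At daisy: go right to ash.
    At ash: go left to sage.
      sage is a leaf — visit sage.
    At ash: go right to rye.
      At rye: go left to tulip.
        At tulip: go left to lily.
          lily is a leaf — visit lily.
        At tulip: go right to kale.
          At kale: no left child.
          At kale: go right to fern.
            fern is a leaf — visit fern.
          Visit kale.
        Visit tulip.
      At rye: go right to poppy.
        At poppy: go left to aster.
          aster is a leaf — visit aster.
        At poppy: no right child.
        Visit poppy.
      Visit rye.
    Visit ash.
  Visit daisy.
Visit moss.

hop, fig, plum, iris, sage, lily, fern, kale, tulip, aster, poppy, rye, ash, daisy, moss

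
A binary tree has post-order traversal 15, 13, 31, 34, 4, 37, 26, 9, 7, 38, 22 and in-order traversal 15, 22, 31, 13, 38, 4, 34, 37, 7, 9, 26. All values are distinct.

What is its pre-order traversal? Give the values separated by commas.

22, 15, 38, 31, 13, 7, 37, 4, 34, 9, 26

The last element of post-order is the root; it splits in-order into left and right subtrees.
Root 22: left subtree has 1 node {15}, right has 9 {31, 13, 38, 4, 34, 37, 7, 9, 26}.
  Root 38: left subtree has 2 nodes {31, 13}, right has 6 {4, 34, 37, 7, 9, 26}.
    Root 31: left subtree has 0 nodes { }, right has 1 {13}.
    Root 7: left subtree has 3 nodes {4, 34, 37}, right has 2 {9, 26}.
      Root 37: left subtree has 2 nodes {4, 34}, right has 0 { }.
        Root 4: left subtree has 0 nodes { }, right has 1 {34}.
      Root 9: left subtree has 0 nodes { }, right has 1 {26}.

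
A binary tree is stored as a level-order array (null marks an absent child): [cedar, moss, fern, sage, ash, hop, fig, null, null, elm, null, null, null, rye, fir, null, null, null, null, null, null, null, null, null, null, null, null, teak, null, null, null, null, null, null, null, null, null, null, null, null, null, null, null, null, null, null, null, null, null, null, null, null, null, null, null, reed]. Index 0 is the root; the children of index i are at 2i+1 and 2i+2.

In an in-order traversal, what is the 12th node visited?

In-order visits the left subtree, then the node, then the right subtree.
At cedar: go left to moss.
  At moss: go left to sage.
    sage is a leaf — visit sage.
  Visit moss.
  At moss: go right to ash.
    At ash: go left to elm.
      elm is a leaf — visit elm.
    Visit ash.
    At ash: no right child.
Visit cedar.
At cedar: go right to fern.
  At fern: go left to hop.
    hop is a leaf — visit hop.
  Visit fern.
  At fern: go right to fig.
    At fig: go left to rye.
      At rye: go left to teak.
        At teak: go left to reed.
          reed is a leaf — visit reed.
        Visit teak.
        At teak: no right child.
      Visit rye.
      At rye: no right child.
    Visit fig.
    At fig: go right to fir.
      fir is a leaf — visit fir.
Full in-order sequence: sage, moss, elm, ash, cedar, hop, fern, reed, teak, rye, fig, fir.

fir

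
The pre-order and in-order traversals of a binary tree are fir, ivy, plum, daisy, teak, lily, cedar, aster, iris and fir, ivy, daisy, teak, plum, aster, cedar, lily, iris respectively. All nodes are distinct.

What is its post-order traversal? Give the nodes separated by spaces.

teak daisy aster cedar iris lily plum ivy fir

The first element of pre-order is the root; it splits in-order into left and right subtrees.
Root fir: left subtree has 0 nodes { }, right has 8 {ivy, daisy, teak, plum, aster, cedar, lily, iris}.
  Root ivy: left subtree has 0 nodes { }, right has 7 {daisy, teak, plum, aster, cedar, lily, iris}.
    Root plum: left subtree has 2 nodes {daisy, teak}, right has 4 {aster, cedar, lily, iris}.
      Root daisy: left subtree has 0 nodes { }, right has 1 {teak}.
      Root lily: left subtree has 2 nodes {aster, cedar}, right has 1 {iris}.
        Root cedar: left subtree has 1 node {aster}, right has 0 { }.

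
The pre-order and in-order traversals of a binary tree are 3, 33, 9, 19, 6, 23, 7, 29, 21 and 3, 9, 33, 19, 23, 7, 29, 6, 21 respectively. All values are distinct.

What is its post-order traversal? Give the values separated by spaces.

9 29 7 23 21 6 19 33 3

The first element of pre-order is the root; it splits in-order into left and right subtrees.
Root 3: left subtree has 0 nodes { }, right has 8 {9, 33, 19, 23, 7, 29, 6, 21}.
  Root 33: left subtree has 1 node {9}, right has 6 {19, 23, 7, 29, 6, 21}.
    Root 19: left subtree has 0 nodes { }, right has 5 {23, 7, 29, 6, 21}.
      Root 6: left subtree has 3 nodes {23, 7, 29}, right has 1 {21}.
        Root 23: left subtree has 0 nodes { }, right has 2 {7, 29}.
          Root 7: left subtree has 0 nodes { }, right has 1 {29}.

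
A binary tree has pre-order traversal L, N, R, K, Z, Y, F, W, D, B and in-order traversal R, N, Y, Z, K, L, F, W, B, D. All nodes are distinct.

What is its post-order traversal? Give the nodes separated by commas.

The first element of pre-order is the root; it splits in-order into left and right subtrees.
Root L: left subtree has 5 nodes {R, N, Y, Z, K}, right has 4 {F, W, B, D}.
  Root N: left subtree has 1 node {R}, right has 3 {Y, Z, K}.
    Root K: left subtree has 2 nodes {Y, Z}, right has 0 { }.
      Root Z: left subtree has 1 node {Y}, right has 0 { }.
  Root F: left subtree has 0 nodes { }, right has 3 {W, B, D}.
    Root W: left subtree has 0 nodes { }, right has 2 {B, D}.
      Root D: left subtree has 1 node {B}, right has 0 { }.

R, Y, Z, K, N, B, D, W, F, L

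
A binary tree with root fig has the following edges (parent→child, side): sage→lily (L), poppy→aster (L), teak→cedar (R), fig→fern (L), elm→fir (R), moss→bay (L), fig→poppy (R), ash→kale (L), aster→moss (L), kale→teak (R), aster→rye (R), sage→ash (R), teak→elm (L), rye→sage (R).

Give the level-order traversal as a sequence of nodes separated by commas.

Level-order visits nodes level by level from the root, left to right within each level.
Level 0: fig
Level 1: fern, poppy
Level 2: aster
Level 3: moss, rye
Level 4: bay, sage
Level 5: lily, ash
Level 6: kale
Level 7: teak
Level 8: elm, cedar
Level 9: fir

fig, fern, poppy, aster, moss, rye, bay, sage, lily, ash, kale, teak, elm, cedar, fir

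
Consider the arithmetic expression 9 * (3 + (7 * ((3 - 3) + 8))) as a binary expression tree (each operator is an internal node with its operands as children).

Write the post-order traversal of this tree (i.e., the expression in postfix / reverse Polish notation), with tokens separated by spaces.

Post-order on an expression tree gives postfix notation: for each operator, emit left operand, right operand, then the operator.

9 3 7 3 3 - 8 + * + *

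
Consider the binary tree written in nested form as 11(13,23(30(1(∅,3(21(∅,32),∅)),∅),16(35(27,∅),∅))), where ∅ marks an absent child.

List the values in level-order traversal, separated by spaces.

Level-order visits nodes level by level from the root, left to right within each level.
Level 0: 11
Level 1: 13, 23
Level 2: 30, 16
Level 3: 1, 35
Level 4: 3, 27
Level 5: 21
Level 6: 32

11 13 23 30 16 1 35 3 27 21 32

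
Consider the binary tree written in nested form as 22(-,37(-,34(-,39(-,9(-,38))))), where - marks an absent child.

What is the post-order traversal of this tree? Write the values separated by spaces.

Post-order visits the left subtree, then the right subtree, then the node.
At 22: no left child.
At 22: go right to 37.
  At 37: no left child.
  At 37: go right to 34.
    At 34: no left child.
    At 34: go right to 39.
      At 39: no left child.
      At 39: go right to 9.
        At 9: no left child.
        At 9: go right to 38.
          38 is a leaf — visit 38.
        Visit 9.
      Visit 39.
    Visit 34.
  Visit 37.
Visit 22.

38 9 39 34 37 22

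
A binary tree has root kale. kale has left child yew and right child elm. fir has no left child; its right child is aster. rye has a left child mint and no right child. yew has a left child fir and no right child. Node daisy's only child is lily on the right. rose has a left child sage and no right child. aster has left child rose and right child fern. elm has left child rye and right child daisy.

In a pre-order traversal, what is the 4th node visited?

Pre-order visits the node, then its left subtree, then its right subtree.
Visit kale.
At kale: go left to yew.
  Visit yew.
  At yew: go left to fir.
    Visit fir.
    At fir: no left child.
    At fir: go right to aster.
      Visit aster.
      At aster: go left to rose.
        Visit rose.
        At rose: go left to sage.
          sage is a leaf — visit sage.
        At rose: no right child.
      At aster: go right to fern.
        fern is a leaf — visit fern.
  At yew: no right child.
At kale: go right to elm.
  Visit elm.
  At elm: go left to rye.
    Visit rye.
    At rye: go left to mint.
      mint is a leaf — visit mint.
    At rye: no right child.
  At elm: go right to daisy.
    Visit daisy.
    At daisy: no left child.
    At daisy: go right to lily.
      lily is a leaf — visit lily.
Full pre-order sequence: kale, yew, fir, aster, rose, sage, fern, elm, rye, mint, daisy, lily.

aster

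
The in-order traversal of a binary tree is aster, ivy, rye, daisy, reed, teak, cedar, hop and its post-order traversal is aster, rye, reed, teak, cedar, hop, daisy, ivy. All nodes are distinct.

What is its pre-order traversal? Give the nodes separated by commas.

ivy, aster, daisy, rye, hop, cedar, teak, reed

The last element of post-order is the root; it splits in-order into left and right subtrees.
Root ivy: left subtree has 1 node {aster}, right has 6 {rye, daisy, reed, teak, cedar, hop}.
  Root daisy: left subtree has 1 node {rye}, right has 4 {reed, teak, cedar, hop}.
    Root hop: left subtree has 3 nodes {reed, teak, cedar}, right has 0 { }.
      Root cedar: left subtree has 2 nodes {reed, teak}, right has 0 { }.
        Root teak: left subtree has 1 node {reed}, right has 0 { }.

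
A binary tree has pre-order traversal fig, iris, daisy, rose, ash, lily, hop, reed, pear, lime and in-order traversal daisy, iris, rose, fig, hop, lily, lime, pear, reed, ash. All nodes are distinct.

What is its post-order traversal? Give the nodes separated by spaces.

daisy rose iris hop lime pear reed lily ash fig

The first element of pre-order is the root; it splits in-order into left and right subtrees.
Root fig: left subtree has 3 nodes {daisy, iris, rose}, right has 6 {hop, lily, lime, pear, reed, ash}.
  Root iris: left subtree has 1 node {daisy}, right has 1 {rose}.
  Root ash: left subtree has 5 nodes {hop, lily, lime, pear, reed}, right has 0 { }.
    Root lily: left subtree has 1 node {hop}, right has 3 {lime, pear, reed}.
      Root reed: left subtree has 2 nodes {lime, pear}, right has 0 { }.
        Root pear: left subtree has 1 node {lime}, right has 0 { }.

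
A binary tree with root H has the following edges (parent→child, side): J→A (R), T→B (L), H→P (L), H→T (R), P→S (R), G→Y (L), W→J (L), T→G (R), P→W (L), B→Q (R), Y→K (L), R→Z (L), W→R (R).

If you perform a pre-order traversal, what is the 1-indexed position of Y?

13

Pre-order visits the node, then its left subtree, then its right subtree.
Visit H.
At H: go left to P.
  Visit P.
  At P: go left to W.
    Visit W.
    At W: go left to J.
      Visit J.
      At J: no left child.
      At J: go right to A.
        A is a leaf — visit A.
    At W: go right to R.
      Visit R.
      At R: go left to Z.
        Z is a leaf — visit Z.
      At R: no right child.
  At P: go right to S.
    S is a leaf — visit S.
At H: go right to T.
  Visit T.
  At T: go left to B.
    Visit B.
    At B: no left child.
    At B: go right to Q.
      Q is a leaf — visit Q.
  At T: go right to G.
    Visit G.
    At G: go left to Y.
      Visit Y.
      At Y: go left to K.
        K is a leaf — visit K.
      At Y: no right child.
    At G: no right child.
Full pre-order sequence: H, P, W, J, A, R, Z, S, T, B, Q, G, Y, K.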